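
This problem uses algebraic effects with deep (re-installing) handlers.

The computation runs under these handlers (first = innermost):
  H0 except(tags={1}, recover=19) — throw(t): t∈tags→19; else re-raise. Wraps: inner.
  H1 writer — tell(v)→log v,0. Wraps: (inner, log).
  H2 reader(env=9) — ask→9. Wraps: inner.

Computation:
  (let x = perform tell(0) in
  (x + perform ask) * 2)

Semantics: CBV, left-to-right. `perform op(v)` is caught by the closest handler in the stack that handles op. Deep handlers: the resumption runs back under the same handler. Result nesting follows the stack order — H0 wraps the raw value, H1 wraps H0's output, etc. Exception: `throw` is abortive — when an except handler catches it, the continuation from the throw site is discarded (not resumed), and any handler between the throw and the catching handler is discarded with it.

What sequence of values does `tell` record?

Answer: (0)

Step-by-step:
tell(0) @ H1 ⇒ log+=0
ask @ H2 ⇒ 9
H0 returns 18
H1 returns (18, (0))
H2 returns (18, (0))
= (18, (0))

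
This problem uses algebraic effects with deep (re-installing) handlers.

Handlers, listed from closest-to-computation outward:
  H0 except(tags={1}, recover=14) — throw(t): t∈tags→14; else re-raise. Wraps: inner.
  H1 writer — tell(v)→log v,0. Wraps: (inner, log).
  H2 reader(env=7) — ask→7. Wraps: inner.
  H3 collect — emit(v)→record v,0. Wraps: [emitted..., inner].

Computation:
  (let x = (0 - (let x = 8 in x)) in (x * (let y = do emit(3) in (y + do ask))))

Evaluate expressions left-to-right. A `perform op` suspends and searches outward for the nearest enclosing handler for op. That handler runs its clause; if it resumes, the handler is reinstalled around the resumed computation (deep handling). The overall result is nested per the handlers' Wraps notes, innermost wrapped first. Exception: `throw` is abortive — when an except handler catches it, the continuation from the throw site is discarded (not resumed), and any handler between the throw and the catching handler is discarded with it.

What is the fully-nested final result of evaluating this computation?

Answer: [3, (-56, ())]

Evaluation trace:
emit(3) @ H3 ⇒ out+=3
ask @ H2 ⇒ 7
H0 returns -56
H1 returns (-56, ())
H2 returns (-56, ())
H3 returns [3, (-56, ())]
= [3, (-56, ())]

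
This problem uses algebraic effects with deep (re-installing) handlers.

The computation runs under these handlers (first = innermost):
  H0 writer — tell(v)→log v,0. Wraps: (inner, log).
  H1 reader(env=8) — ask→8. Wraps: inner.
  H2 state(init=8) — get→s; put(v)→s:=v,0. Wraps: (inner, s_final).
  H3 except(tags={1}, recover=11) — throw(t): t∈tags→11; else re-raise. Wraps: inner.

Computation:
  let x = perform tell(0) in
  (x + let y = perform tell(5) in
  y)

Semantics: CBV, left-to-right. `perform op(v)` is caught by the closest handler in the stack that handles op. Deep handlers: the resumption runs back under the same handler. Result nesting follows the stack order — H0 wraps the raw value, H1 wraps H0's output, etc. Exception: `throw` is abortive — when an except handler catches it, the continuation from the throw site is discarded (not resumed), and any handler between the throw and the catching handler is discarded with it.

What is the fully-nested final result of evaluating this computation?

Answer: ((0, (0, 5)), 8)

Working:
tell(0) @ H0 ⇒ log+=0
tell(5) @ H0 ⇒ log+=5
H0 returns (0, (0, 5))
H1 returns (0, (0, 5))
H2 returns ((0, (0, 5)), 8)
H3 returns ((0, (0, 5)), 8)
= ((0, (0, 5)), 8)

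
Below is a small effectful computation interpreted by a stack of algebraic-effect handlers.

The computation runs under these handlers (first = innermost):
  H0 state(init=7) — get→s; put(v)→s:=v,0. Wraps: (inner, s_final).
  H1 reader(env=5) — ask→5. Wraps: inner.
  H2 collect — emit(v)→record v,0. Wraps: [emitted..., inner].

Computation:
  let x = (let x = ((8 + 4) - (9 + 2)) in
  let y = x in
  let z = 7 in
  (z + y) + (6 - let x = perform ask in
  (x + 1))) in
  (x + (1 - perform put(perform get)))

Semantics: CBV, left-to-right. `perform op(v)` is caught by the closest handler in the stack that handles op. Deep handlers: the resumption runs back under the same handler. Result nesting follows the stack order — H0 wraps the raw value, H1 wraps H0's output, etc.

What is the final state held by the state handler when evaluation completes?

Step-by-step:
ask @ H1 ⇒ 5
get @ H0 ⇒ 7
put(7) @ H0 ⇒ s:=7
H0 returns (9, 7)
H1 returns (9, 7)
H2 returns [(9, 7)]
= [(9, 7)]

Answer: 7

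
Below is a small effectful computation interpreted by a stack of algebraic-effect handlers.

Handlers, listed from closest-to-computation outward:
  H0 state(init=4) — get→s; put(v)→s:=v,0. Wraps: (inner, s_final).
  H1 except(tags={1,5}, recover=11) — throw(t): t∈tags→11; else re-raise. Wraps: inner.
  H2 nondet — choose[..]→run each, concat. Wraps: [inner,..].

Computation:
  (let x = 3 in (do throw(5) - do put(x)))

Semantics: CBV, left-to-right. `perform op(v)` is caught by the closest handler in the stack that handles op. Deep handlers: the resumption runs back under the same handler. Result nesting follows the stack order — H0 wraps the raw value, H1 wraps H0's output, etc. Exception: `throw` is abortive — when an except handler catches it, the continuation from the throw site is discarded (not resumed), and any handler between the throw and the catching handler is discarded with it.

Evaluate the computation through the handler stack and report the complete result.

Step-by-step:
throw(5) @ H1 caught ⇒ 11
H2 returns [11]
= [11]

Answer: [11]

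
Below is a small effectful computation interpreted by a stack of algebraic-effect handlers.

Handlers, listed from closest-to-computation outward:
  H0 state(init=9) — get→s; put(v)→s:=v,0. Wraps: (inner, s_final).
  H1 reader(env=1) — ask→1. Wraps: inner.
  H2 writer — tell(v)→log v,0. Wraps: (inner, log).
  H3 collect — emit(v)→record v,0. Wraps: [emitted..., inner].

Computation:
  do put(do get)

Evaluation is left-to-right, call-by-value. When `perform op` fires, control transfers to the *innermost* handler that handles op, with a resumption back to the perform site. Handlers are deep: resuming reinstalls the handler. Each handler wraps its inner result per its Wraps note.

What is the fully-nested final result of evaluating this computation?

Step-by-step:
get @ H0 ⇒ 9
put(9) @ H0 ⇒ s:=9
H0 returns (0, 9)
H1 returns (0, 9)
H2 returns ((0, 9), ())
H3 returns [((0, 9), ())]
= [((0, 9), ())]

Answer: [((0, 9), ())]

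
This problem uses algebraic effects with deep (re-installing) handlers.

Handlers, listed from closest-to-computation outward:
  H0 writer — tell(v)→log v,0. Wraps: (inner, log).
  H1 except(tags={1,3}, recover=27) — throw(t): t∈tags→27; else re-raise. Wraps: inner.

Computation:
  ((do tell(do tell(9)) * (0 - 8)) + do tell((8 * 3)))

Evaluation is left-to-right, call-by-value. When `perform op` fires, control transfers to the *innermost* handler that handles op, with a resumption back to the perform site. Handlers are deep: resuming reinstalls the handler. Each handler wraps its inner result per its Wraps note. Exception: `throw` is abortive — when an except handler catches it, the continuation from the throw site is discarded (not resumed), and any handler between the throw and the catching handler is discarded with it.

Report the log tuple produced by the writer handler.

Evaluation trace:
tell(9) @ H0 ⇒ log+=9
tell(0) @ H0 ⇒ log+=0
tell(24) @ H0 ⇒ log+=24
H0 returns (0, (9, 0, 24))
H1 returns (0, (9, 0, 24))
= (0, (9, 0, 24))

Answer: (9, 0, 24)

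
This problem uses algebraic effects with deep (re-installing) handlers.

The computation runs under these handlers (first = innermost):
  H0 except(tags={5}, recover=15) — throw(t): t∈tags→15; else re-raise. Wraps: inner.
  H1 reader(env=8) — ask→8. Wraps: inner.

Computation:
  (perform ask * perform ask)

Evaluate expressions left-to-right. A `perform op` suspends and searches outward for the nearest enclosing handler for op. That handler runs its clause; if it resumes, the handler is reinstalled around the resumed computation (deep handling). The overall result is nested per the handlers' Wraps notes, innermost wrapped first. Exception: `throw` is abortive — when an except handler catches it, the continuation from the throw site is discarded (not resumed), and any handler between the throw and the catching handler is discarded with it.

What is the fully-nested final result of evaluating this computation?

Working:
ask @ H1 ⇒ 8
ask @ H1 ⇒ 8
H0 returns 64
H1 returns 64
= 64

Answer: 64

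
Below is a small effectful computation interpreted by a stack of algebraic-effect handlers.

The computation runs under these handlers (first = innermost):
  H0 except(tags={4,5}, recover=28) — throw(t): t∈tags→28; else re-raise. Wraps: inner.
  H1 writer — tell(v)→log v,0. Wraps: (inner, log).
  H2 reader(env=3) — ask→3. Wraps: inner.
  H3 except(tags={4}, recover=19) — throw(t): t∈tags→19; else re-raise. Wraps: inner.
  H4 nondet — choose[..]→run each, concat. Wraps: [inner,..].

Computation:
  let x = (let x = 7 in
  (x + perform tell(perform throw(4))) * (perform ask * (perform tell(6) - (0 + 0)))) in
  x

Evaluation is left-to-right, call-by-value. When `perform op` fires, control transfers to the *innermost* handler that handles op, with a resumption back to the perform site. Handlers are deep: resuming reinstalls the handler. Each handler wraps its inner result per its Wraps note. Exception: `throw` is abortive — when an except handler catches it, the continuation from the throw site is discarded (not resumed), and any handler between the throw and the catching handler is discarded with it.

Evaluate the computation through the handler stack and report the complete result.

Answer: [(28, ())]

Step-by-step:
throw(4) @ H0 caught ⇒ 28
H1 returns (28, ())
H2 returns (28, ())
H3 returns (28, ())
H4 returns [(28, ())]
= [(28, ())]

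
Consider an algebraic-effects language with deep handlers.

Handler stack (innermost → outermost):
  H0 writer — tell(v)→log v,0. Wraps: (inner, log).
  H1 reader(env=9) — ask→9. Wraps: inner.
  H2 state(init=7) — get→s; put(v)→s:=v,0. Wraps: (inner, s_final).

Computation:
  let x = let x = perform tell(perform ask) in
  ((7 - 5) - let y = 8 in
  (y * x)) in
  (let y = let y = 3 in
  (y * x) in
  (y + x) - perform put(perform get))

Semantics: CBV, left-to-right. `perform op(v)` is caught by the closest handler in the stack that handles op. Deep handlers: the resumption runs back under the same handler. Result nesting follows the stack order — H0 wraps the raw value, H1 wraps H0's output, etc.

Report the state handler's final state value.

Step-by-step:
ask @ H1 ⇒ 9
tell(9) @ H0 ⇒ log+=9
get @ H2 ⇒ 7
put(7) @ H2 ⇒ s:=7
H0 returns (8, (9))
H1 returns (8, (9))
H2 returns ((8, (9)), 7)
= ((8, (9)), 7)

Answer: 7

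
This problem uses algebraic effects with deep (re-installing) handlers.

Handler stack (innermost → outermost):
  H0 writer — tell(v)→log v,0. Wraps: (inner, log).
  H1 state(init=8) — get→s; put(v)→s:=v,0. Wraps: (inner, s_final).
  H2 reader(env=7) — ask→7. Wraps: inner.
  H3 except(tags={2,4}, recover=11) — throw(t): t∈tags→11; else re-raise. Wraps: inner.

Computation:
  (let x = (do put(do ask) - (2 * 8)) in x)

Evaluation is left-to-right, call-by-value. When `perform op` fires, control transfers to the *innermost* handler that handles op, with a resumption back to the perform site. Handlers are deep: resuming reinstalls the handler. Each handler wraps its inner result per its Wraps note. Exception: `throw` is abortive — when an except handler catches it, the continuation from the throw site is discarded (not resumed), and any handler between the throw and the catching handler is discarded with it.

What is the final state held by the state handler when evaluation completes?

Step-by-step:
ask @ H2 ⇒ 7
put(7) @ H1 ⇒ s:=7
H0 returns (-16, ())
H1 returns ((-16, ()), 7)
H2 returns ((-16, ()), 7)
H3 returns ((-16, ()), 7)
= ((-16, ()), 7)

Answer: 7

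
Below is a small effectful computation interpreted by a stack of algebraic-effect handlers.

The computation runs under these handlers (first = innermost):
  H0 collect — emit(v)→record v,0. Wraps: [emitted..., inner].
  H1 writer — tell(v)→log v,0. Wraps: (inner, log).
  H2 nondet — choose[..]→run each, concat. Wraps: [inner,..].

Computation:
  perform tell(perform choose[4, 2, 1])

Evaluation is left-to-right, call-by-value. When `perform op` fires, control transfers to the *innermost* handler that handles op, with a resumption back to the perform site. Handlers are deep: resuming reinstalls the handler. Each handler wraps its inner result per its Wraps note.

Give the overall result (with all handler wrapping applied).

Answer: [([0], (4)), ([0], (2)), ([0], (1))]

Step-by-step:
choose[4, 2, 1] @ H2
  branch[0] choose=4:
    tell(4) @ H1 ⇒ log+=4
    H0 returns [0]
    H1 returns ([0], (4))
    H2 returns [([0], (4))]
  branch[1] choose=2:
    tell(2) @ H1 ⇒ log+=2
    H0 returns [0]
    H1 returns ([0], (2))
    H2 returns [([0], (2))]
  branch[2] choose=1:
    tell(1) @ H1 ⇒ log+=1
    H0 returns [0]
    H1 returns ([0], (1))
    H2 returns [([0], (1))]
= [([0], (4)), ([0], (2)), ([0], (1))]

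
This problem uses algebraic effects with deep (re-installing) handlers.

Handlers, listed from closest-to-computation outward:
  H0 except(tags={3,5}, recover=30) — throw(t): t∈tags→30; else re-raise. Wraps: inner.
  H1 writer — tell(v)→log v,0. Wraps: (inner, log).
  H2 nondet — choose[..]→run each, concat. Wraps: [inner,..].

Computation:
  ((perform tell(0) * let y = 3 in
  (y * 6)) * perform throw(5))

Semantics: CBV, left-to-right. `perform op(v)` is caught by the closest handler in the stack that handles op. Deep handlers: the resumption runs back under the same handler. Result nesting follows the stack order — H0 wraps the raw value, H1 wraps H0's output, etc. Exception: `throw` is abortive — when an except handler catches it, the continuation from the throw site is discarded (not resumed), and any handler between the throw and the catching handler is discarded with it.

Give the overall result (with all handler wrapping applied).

Evaluation trace:
tell(0) @ H1 ⇒ log+=0
throw(5) @ H0 caught ⇒ 30
H1 returns (30, (0))
H2 returns [(30, (0))]
= [(30, (0))]

Answer: [(30, (0))]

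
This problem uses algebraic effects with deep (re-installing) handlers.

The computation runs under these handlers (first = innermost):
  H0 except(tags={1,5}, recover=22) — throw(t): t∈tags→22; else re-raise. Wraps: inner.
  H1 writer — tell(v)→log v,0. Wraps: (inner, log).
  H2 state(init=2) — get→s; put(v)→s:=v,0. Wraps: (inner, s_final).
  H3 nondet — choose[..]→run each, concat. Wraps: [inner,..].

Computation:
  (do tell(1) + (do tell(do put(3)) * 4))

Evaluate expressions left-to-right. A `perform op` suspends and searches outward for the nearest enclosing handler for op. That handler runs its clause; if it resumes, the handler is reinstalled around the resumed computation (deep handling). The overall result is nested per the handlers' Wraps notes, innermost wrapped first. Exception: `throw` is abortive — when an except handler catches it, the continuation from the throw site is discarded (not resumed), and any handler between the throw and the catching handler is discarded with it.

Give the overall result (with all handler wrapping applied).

Answer: [((0, (1, 0)), 3)]

Step-by-step:
tell(1) @ H1 ⇒ log+=1
put(3) @ H2 ⇒ s:=3
tell(0) @ H1 ⇒ log+=0
H0 returns 0
H1 returns (0, (1, 0))
H2 returns ((0, (1, 0)), 3)
H3 returns [((0, (1, 0)), 3)]
= [((0, (1, 0)), 3)]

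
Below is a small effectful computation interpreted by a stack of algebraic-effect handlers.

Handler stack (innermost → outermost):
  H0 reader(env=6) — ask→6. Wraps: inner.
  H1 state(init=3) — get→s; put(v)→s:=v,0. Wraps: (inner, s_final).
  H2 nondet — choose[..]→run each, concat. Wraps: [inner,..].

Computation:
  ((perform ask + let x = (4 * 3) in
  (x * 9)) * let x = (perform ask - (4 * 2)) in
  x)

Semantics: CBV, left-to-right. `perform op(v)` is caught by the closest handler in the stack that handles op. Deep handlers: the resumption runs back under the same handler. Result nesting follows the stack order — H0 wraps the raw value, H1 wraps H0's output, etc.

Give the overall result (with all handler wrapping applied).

Answer: [(-228, 3)]

Step-by-step:
ask @ H0 ⇒ 6
ask @ H0 ⇒ 6
H0 returns -228
H1 returns (-228, 3)
H2 returns [(-228, 3)]
= [(-228, 3)]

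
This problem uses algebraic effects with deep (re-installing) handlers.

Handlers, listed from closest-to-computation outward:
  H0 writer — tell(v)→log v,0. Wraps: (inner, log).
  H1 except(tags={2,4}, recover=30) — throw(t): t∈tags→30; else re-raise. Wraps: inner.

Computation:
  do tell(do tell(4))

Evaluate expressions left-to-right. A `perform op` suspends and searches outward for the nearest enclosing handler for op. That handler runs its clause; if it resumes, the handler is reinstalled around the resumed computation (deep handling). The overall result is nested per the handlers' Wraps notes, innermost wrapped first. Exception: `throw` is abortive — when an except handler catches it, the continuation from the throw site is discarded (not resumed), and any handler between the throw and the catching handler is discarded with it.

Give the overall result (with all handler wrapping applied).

Answer: (0, (4, 0))

Step-by-step:
tell(4) @ H0 ⇒ log+=4
tell(0) @ H0 ⇒ log+=0
H0 returns (0, (4, 0))
H1 returns (0, (4, 0))
= (0, (4, 0))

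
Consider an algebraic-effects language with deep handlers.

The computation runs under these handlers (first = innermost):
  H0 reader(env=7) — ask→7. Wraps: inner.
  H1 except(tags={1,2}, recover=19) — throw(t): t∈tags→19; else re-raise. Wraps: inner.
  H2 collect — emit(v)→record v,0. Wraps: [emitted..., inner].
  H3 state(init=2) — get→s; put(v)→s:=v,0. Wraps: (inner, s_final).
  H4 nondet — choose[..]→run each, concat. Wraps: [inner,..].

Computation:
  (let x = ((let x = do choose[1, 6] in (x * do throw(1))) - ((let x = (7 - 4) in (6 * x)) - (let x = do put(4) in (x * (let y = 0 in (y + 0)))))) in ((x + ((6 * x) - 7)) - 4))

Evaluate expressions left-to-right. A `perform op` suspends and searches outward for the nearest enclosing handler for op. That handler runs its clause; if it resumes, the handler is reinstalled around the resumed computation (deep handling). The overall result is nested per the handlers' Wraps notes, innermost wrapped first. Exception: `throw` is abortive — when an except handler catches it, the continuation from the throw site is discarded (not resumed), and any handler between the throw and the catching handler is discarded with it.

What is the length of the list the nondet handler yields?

Evaluation trace:
choose[1, 6] @ H4
  branch[0] choose=1:
    throw(1) @ H1 caught ⇒ 19
    H2 returns [19]
    H3 returns ([19], 2)
    H4 returns [([19], 2)]
  branch[1] choose=6:
    throw(1) @ H1 caught ⇒ 19
    H2 returns [19]
    H3 returns ([19], 2)
    H4 returns [([19], 2)]
= [([19], 2), ([19], 2)]

Answer: 2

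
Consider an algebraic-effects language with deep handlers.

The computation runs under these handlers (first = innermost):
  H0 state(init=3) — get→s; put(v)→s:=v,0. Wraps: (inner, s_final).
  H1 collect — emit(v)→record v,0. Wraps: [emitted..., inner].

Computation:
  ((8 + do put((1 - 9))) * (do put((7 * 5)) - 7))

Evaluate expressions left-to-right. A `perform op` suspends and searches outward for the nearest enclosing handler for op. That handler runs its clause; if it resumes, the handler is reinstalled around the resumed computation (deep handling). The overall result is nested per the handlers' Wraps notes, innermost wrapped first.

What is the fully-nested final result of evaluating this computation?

Answer: [(-56, 35)]

Evaluation trace:
put(-8) @ H0 ⇒ s:=-8
put(35) @ H0 ⇒ s:=35
H0 returns (-56, 35)
H1 returns [(-56, 35)]
= [(-56, 35)]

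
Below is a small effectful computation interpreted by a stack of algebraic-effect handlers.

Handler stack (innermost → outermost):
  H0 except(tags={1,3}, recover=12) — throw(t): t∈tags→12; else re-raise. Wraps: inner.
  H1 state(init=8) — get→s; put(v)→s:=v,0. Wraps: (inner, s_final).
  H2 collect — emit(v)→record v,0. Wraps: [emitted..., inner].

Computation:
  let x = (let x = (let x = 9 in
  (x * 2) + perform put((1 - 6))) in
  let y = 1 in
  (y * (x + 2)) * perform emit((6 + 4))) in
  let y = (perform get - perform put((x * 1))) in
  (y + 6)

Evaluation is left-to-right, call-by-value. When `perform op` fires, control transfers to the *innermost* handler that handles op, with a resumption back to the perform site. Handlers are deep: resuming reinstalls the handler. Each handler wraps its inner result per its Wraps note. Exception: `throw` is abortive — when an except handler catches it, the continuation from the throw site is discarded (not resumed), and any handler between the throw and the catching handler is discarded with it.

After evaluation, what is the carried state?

Answer: 0

Working:
put(-5) @ H1 ⇒ s:=-5
emit(10) @ H2 ⇒ out+=10
get @ H1 ⇒ -5
put(0) @ H1 ⇒ s:=0
H0 returns 1
H1 returns (1, 0)
H2 returns [10, (1, 0)]
= [10, (1, 0)]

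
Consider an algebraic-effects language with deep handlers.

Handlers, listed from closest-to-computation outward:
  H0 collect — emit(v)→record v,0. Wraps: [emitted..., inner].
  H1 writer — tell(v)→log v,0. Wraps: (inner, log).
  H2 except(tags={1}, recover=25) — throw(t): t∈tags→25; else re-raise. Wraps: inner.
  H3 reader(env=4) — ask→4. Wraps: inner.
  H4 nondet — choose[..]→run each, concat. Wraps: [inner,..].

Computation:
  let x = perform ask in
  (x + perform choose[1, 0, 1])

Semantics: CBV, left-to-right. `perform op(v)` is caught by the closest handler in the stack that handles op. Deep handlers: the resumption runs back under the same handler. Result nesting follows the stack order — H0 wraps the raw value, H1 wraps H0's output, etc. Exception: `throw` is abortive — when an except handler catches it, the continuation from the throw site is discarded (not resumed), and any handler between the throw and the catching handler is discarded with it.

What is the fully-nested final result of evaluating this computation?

Answer: [([5], ()), ([4], ()), ([5], ())]

Evaluation trace:
ask @ H3 ⇒ 4
choose[1, 0, 1] @ H4
  branch[0] choose=1:
    H0 returns [5]
    H1 returns ([5], ())
    H2 returns ([5], ())
    H3 returns ([5], ())
    H4 returns [([5], ())]
  branch[1] choose=0:
    H0 returns [4]
    H1 returns ([4], ())
    H2 returns ([4], ())
    H3 returns ([4], ())
    H4 returns [([4], ())]
  branch[2] choose=1:
    H0 returns [5]
    H1 returns ([5], ())
    H2 returns ([5], ())
    H3 returns ([5], ())
    H4 returns [([5], ())]
= [([5], ()), ([4], ()), ([5], ())]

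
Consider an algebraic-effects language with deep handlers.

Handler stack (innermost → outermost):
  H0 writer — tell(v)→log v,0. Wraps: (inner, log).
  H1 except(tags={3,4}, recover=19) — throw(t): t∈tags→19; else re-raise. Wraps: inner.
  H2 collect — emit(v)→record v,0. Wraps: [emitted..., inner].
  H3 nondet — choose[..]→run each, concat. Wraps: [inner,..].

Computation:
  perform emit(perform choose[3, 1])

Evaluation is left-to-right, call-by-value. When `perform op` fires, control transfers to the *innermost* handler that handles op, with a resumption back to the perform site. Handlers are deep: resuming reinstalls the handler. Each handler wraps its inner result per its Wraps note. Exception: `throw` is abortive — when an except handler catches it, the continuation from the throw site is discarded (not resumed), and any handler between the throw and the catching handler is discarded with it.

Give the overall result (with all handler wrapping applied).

Answer: [[3, (0, ())], [1, (0, ())]]

Step-by-step:
choose[3, 1] @ H3
  branch[0] choose=3:
    emit(3) @ H2 ⇒ out+=3
    H0 returns (0, ())
    H1 returns (0, ())
    H2 returns [3, (0, ())]
    H3 returns [[3, (0, ())]]
  branch[1] choose=1:
    emit(1) @ H2 ⇒ out+=1
    H0 returns (0, ())
    H1 returns (0, ())
    H2 returns [1, (0, ())]
    H3 returns [[1, (0, ())]]
= [[3, (0, ())], [1, (0, ())]]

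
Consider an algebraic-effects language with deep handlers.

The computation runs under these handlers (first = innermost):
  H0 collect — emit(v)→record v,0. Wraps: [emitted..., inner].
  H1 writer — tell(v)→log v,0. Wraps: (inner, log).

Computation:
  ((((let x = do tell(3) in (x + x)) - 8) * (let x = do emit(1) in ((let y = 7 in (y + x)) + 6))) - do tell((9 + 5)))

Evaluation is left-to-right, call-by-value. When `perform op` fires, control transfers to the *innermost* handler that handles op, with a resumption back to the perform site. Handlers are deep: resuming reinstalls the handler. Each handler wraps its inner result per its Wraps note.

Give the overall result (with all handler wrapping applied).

Answer: ([1, -104], (3, 14))

Working:
tell(3) @ H1 ⇒ log+=3
emit(1) @ H0 ⇒ out+=1
tell(14) @ H1 ⇒ log+=14
H0 returns [1, -104]
H1 returns ([1, -104], (3, 14))
= ([1, -104], (3, 14))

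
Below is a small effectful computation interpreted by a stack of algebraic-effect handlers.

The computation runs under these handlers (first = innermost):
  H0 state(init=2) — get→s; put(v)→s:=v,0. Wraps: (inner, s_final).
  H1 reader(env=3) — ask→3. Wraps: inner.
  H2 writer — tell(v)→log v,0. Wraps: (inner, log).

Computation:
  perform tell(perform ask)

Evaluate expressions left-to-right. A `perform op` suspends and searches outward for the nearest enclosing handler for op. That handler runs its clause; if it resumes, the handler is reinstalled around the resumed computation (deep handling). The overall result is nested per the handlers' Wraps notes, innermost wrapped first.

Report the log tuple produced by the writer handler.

Working:
ask @ H1 ⇒ 3
tell(3) @ H2 ⇒ log+=3
H0 returns (0, 2)
H1 returns (0, 2)
H2 returns ((0, 2), (3))
= ((0, 2), (3))

Answer: (3)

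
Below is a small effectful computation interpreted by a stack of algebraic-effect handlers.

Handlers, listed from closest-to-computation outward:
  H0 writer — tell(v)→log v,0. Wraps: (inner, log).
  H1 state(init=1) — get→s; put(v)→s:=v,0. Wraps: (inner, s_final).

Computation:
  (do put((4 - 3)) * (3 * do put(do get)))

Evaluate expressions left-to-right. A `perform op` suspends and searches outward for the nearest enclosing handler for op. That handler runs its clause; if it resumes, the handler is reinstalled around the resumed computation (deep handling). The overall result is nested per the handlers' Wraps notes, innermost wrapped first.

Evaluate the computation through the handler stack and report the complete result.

Working:
put(1) @ H1 ⇒ s:=1
get @ H1 ⇒ 1
put(1) @ H1 ⇒ s:=1
H0 returns (0, ())
H1 returns ((0, ()), 1)
= ((0, ()), 1)

Answer: ((0, ()), 1)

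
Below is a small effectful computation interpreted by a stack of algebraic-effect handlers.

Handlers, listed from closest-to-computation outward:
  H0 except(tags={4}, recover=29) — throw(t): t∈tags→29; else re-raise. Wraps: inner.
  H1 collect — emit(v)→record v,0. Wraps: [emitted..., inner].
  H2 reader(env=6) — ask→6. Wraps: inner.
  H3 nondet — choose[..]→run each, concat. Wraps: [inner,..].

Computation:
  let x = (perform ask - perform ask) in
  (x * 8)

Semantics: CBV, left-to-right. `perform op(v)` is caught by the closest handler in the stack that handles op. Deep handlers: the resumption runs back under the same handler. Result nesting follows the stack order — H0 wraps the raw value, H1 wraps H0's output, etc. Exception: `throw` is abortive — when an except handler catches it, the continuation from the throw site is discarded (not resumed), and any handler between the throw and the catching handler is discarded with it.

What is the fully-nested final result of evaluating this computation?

Working:
ask @ H2 ⇒ 6
ask @ H2 ⇒ 6
H0 returns 0
H1 returns [0]
H2 returns [0]
H3 returns [[0]]
= [[0]]

Answer: [[0]]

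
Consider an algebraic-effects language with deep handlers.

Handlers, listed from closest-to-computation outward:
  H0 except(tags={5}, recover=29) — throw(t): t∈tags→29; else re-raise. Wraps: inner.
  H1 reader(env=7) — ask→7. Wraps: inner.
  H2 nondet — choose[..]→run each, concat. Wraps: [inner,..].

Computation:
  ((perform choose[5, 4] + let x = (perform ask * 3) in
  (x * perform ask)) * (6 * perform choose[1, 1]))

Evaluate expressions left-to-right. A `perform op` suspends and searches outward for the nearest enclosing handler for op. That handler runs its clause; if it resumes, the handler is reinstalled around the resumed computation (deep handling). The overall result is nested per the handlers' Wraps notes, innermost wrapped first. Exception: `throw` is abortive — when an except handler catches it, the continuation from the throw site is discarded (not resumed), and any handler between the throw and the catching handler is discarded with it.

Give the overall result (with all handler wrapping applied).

Answer: [912, 912, 906, 906]

Evaluation trace:
choose[5, 4] @ H2
  branch[0] choose=5:
    ask @ H1 ⇒ 7
    ask @ H1 ⇒ 7
    choose[1, 1] @ H2
      branch[0] choose=1:
        H0 returns 912
        H1 returns 912
        H2 returns [912]
      branch[1] choose=1:
        H0 returns 912
        H1 returns 912
        H2 returns [912]
  branch[1] choose=4:
    ask @ H1 ⇒ 7
    ask @ H1 ⇒ 7
    choose[1, 1] @ H2
      branch[0] choose=1:
        H0 returns 906
        H1 returns 906
        H2 returns [906]
      branch[1] choose=1:
        H0 returns 906
        H1 returns 906
        H2 returns [906]
= [912, 912, 906, 906]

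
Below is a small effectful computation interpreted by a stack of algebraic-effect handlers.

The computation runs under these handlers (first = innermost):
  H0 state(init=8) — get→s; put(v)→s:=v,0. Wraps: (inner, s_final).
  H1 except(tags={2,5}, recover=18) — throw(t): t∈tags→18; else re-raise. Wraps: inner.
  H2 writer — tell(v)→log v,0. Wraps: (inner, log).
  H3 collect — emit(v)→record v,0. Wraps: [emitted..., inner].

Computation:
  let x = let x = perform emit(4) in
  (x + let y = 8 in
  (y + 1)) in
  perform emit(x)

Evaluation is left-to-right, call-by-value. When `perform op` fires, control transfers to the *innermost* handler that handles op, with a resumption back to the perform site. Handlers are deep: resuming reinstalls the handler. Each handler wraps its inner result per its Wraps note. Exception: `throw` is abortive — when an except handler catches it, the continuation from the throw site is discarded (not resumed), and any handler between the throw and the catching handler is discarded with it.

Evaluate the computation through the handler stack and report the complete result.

Answer: [4, 9, ((0, 8), ())]

Evaluation trace:
emit(4) @ H3 ⇒ out+=4
emit(9) @ H3 ⇒ out+=9
H0 returns (0, 8)
H1 returns (0, 8)
H2 returns ((0, 8), ())
H3 returns [4, 9, ((0, 8), ())]
= [4, 9, ((0, 8), ())]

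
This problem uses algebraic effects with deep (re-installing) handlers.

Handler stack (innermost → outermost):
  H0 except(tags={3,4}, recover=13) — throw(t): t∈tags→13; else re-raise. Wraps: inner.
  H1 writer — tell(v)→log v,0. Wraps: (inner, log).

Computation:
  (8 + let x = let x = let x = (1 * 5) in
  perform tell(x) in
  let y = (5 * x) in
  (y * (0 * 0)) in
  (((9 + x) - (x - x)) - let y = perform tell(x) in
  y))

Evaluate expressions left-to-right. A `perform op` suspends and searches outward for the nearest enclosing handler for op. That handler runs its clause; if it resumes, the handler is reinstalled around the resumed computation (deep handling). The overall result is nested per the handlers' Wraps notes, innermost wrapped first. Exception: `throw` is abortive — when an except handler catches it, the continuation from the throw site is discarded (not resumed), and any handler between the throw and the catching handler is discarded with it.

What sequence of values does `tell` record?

Answer: (5, 0)

Evaluation trace:
tell(5) @ H1 ⇒ log+=5
tell(0) @ H1 ⇒ log+=0
H0 returns 17
H1 returns (17, (5, 0))
= (17, (5, 0))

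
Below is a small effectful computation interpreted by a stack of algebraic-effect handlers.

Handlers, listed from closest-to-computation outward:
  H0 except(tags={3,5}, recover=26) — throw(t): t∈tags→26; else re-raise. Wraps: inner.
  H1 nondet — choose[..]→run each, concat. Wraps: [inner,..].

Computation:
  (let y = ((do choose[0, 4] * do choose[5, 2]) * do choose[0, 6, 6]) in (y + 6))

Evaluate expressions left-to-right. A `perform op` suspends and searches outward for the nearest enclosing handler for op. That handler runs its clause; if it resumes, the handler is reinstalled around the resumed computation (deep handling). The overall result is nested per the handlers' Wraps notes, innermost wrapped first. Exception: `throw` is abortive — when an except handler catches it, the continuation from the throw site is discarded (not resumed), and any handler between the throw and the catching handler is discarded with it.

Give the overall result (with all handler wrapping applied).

Evaluation trace:
choose[0, 4] @ H1
  branch[0] choose=0:
    choose[5, 2] @ H1
      branch[0] choose=5:
        choose[0, 6, 6] @ H1
          branch[0] choose=0:
            H0 returns 6
            H1 returns [6]
          branch[1] choose=6:
            H0 returns 6
            H1 returns [6]
          branch[2] choose=6:
            H0 returns 6
            H1 returns [6]
      branch[1] choose=2:
        choose[0, 6, 6] @ H1
          branch[0] choose=0:
            H0 returns 6
            H1 returns [6]
          branch[1] choose=6:
            H0 returns 6
            H1 returns [6]
          branch[2] choose=6:
            H0 returns 6
            H1 returns [6]
  branch[1] choose=4:
    choose[5, 2] @ H1
      branch[0] choose=5:
        choose[0, 6, 6] @ H1
          branch[0] choose=0:
            H0 returns 6
            H1 returns [6]
          branch[1] choose=6:
            H0 returns 126
            H1 returns [126]
          branch[2] choose=6:
            H0 returns 126
            H1 returns [126]
      branch[1] choose=2:
        choose[0, 6, 6] @ H1
          branch[0] choose=0:
            H0 returns 6
            H1 returns [6]
          branch[1] choose=6:
            H0 returns 54
            H1 returns [54]
          branch[2] choose=6:
            H0 returns 54
            H1 returns [54]
= [6, 6, 6, 6, 6, 6, 6, 126, 126, 6, 54, 54]

Answer: [6, 6, 6, 6, 6, 6, 6, 126, 126, 6, 54, 54]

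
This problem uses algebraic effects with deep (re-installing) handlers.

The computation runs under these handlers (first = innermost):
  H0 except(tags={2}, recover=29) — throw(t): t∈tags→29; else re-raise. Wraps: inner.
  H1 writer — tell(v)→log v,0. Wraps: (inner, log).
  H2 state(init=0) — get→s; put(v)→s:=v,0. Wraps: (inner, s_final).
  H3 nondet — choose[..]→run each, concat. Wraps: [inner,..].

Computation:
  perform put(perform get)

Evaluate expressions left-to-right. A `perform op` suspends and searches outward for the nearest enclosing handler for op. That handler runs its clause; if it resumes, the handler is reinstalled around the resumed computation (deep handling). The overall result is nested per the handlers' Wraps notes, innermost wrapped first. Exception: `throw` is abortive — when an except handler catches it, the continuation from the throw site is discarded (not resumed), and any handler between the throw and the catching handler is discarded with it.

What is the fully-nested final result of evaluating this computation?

Answer: [((0, ()), 0)]

Step-by-step:
get @ H2 ⇒ 0
put(0) @ H2 ⇒ s:=0
H0 returns 0
H1 returns (0, ())
H2 returns ((0, ()), 0)
H3 returns [((0, ()), 0)]
= [((0, ()), 0)]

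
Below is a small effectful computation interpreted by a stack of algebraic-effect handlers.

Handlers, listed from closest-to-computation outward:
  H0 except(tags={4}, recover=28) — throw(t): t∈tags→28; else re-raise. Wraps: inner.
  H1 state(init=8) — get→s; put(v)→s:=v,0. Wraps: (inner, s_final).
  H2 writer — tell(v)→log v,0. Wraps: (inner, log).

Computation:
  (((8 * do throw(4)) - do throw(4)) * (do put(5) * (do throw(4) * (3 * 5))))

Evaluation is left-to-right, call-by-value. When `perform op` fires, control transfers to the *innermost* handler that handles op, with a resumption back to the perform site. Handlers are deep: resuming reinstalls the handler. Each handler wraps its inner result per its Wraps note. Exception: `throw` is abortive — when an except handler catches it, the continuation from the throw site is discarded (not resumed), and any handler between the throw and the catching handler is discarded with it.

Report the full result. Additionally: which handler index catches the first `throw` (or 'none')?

Answer: ((28, 8), ()) ; first throw caught by: H0

Step-by-step:
throw(4) @ H0 caught ⇒ 28
H1 returns (28, 8)
H2 returns ((28, 8), ())
= ((28, 8), ())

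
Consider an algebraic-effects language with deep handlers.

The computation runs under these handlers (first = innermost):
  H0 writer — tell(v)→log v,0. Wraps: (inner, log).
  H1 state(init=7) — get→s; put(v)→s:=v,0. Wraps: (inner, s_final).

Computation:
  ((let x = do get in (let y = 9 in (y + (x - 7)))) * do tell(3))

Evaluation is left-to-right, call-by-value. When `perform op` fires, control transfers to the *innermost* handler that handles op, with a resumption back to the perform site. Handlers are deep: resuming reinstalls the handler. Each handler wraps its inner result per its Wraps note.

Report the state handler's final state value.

Answer: 7

Working:
get @ H1 ⇒ 7
tell(3) @ H0 ⇒ log+=3
H0 returns (0, (3))
H1 returns ((0, (3)), 7)
= ((0, (3)), 7)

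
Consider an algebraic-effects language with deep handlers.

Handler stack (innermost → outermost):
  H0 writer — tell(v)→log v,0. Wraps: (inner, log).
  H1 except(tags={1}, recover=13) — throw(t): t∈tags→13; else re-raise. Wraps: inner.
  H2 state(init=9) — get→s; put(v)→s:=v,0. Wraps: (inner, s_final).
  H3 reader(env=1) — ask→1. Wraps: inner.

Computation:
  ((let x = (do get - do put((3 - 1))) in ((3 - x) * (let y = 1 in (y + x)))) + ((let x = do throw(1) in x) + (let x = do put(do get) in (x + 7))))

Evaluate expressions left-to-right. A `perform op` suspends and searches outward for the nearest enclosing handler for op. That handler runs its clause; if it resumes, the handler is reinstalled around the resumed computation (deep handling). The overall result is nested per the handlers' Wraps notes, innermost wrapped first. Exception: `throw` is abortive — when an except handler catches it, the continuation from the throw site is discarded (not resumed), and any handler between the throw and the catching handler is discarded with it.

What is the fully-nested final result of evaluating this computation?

Evaluation trace:
get @ H2 ⇒ 9
put(2) @ H2 ⇒ s:=2
throw(1) @ H1 caught ⇒ 13
H2 returns (13, 2)
H3 returns (13, 2)
= (13, 2)

Answer: (13, 2)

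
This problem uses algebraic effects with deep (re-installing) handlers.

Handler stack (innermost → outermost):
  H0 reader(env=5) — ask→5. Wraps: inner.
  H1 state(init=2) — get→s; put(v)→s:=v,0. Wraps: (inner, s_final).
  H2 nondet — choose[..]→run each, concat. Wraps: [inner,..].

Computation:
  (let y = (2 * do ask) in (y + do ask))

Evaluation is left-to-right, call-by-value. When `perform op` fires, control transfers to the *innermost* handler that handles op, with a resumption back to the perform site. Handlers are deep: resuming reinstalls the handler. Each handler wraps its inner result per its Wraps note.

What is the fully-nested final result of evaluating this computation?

Working:
ask @ H0 ⇒ 5
ask @ H0 ⇒ 5
H0 returns 15
H1 returns (15, 2)
H2 returns [(15, 2)]
= [(15, 2)]

Answer: [(15, 2)]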